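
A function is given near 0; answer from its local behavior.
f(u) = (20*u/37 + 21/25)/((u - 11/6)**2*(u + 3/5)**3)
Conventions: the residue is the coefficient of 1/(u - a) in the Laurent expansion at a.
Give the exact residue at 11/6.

The residue is -125204400/1050734917.

At the order-2 pole 11/6 set g(u) = (u - (11/6))^2*f(u) = (20*u/37 + 21/25)/(u + 3/5)**3.
Order-2 pole: residue = g'(a); g'(11/6) = -125204400/1050734917, so the residue is -125204400/1050734917.


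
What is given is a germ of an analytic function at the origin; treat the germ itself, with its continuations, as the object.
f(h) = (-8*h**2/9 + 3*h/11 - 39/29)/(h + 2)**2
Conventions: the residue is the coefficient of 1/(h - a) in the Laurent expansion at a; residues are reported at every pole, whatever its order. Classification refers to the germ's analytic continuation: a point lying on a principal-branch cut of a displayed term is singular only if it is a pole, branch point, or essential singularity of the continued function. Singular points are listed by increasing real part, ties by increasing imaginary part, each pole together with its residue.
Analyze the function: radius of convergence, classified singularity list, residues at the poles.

Denominator factor (h + 2)^2: pole of order 2 at -2, modulus 2.
The radius of convergence is the smallest modulus among the singular points: 2.
At the order-2 pole -2 set g(h) = (h - (-2))^2*f(h) = -8*h**2/9 + 3*h/11 - 39/29.
Order-2 pole: residue = g'(a); g'(-2) = 379/99, so the residue is 379/99.

Radius of convergence at 0: 2.
At -2: a pole of order 2; residue 379/99.


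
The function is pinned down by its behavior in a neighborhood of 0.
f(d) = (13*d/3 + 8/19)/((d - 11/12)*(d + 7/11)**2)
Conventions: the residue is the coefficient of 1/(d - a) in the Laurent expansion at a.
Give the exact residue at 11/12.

At the order-1 pole 11/12 set g(d) = (d - (11/12))*f(d) = (13*d/3 + 8/19)/(d + 7/11)**2.
Simple pole: residue = g(a) at a = 11/12, which is 290884/159695.

The residue is 290884/159695.


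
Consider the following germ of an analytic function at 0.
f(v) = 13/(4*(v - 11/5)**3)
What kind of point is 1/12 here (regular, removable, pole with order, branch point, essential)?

The point is a regular point.

Denominator factors: v - 11/5 = -127/60 at v = 1/12 — none vanishes.
So the germ continues analytically to 1/12.


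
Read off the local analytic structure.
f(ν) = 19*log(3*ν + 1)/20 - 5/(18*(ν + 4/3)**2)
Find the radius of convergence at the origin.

The radius of convergence is 1/3.

Denominator factor (ν + 4/3)^2: pole of order 2 at -4/3, modulus 4/3.
Branch term (19/20)*log(1 - ν/(-1/3)): its argument vanishes at ν = -1/3, a logarithmic branch point, modulus 1/3.
The radius of convergence is the smallest modulus among the singular points: 1/3.


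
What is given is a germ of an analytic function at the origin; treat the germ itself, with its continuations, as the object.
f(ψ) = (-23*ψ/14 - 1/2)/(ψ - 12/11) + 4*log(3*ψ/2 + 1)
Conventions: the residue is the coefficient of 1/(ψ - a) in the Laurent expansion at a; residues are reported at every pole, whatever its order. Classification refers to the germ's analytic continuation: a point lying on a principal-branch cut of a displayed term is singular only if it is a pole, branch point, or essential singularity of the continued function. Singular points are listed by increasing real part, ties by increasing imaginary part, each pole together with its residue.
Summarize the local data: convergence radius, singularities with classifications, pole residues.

Denominator factor (ψ - 12/11): pole of order 1 at 12/11, modulus 12/11.
Branch term (4)*log(1 - ψ/(-2/3)): its argument vanishes at ψ = -2/3, a logarithmic branch point, modulus 2/3.
The radius of convergence is the smallest modulus among the singular points: 2/3.
The branch term is analytic at 12/11 and contributes nothing to the residue; only the rational part matters.
At the order-1 pole 12/11 set g(ψ) = (ψ - (12/11))*(rational part) = -23*ψ/14 - 1/2.
Simple pole: residue = g(a) at a = 12/11, which is -353/154.
List the singular points by increasing real part (a conjugate pair: the negative imaginary part first).

Radius of convergence at 0: 2/3.
At -2/3: a logarithmic branch point.
At 12/11: a pole of order 1; residue -353/154.


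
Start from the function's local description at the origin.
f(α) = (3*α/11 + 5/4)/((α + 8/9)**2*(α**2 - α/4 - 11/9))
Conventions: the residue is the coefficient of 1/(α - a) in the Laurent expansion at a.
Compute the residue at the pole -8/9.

At the order-2 pole -8/9 set g(α) = (α - (-8/9))^2*f(α) = (3*α/11 + 5/4)/(α**2 - α/4 - 11/9).
Order-2 pole: residue = g'(a); g'(-8/9) = 2293191/50864, so the residue is 2293191/50864.

The residue is 2293191/50864.


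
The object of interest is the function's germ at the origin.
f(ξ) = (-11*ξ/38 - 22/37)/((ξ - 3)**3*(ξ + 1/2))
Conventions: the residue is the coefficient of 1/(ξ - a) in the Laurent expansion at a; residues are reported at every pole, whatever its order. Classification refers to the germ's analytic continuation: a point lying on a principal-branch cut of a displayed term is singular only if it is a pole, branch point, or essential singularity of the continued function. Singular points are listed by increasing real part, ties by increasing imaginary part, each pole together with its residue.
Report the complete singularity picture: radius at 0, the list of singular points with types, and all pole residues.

Radius of convergence at 0: 1/2.
At -1/2: a pole of order 1; residue 2530/241129.
At 3: a pole of order 3; residue -2530/241129.

Denominator factor (ξ + 1/2): pole of order 1 at -1/2, modulus 1/2.
Denominator factor (ξ - 3)^3: pole of order 3 at 3, modulus 3.
The radius of convergence is the smallest modulus among the singular points: 1/2.
At the order-1 pole -1/2 set g(ξ) = (ξ - (-1/2))*f(ξ) = (-11*ξ/38 - 22/37)/(ξ - 3)**3.
Simple pole: residue = g(a) at a = -1/2, which is 2530/241129.
At the order-3 pole 3 set g(ξ) = (ξ - (3))^3*f(ξ) = (-11*ξ/38 - 22/37)/(ξ + 1/2).
Order-3 pole: residue = g''(a)/2; g''(3) = -5060/241129, so the residue is -2530/241129.
List the singular points by increasing real part (a conjugate pair: the negative imaginary part first).


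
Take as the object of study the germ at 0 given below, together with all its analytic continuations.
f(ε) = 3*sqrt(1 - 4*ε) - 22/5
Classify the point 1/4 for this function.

The point is an algebraic (square-root) branch point.

The term (3)*sqrt(1 - ε/(1/4)) has argument 1 - 1/4/(1/4) = 0 at 1/4: a square-root (algebraic, two-sheeted) branch point; the remaining terms are analytic or single-valued there.


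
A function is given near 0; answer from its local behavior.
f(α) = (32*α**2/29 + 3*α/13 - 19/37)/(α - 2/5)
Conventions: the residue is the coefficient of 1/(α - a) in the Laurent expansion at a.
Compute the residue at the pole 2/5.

The residue is -85317/348725.

At the order-1 pole 2/5 set g(α) = (α - (2/5))*f(α) = 32*α**2/29 + 3*α/13 - 19/37.
Simple pole: residue = g(a) at a = 2/5, which is -85317/348725.


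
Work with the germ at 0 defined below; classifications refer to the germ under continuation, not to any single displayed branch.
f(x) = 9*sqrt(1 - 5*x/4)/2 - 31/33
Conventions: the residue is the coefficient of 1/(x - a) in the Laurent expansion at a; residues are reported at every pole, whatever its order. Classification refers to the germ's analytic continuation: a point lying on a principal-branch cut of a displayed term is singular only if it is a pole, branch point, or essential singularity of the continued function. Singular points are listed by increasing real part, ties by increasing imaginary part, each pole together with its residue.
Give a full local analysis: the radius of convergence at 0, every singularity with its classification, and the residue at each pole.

Radius of convergence at 0: 4/5.
At 4/5: an algebraic (square-root) branch point.

Branch term (9/2)*sqrt(1 - x/(4/5)): its argument vanishes at x = 4/5, a square-root branch point, modulus 4/5.
The radius of convergence is the smallest modulus among the singular points: 4/5.


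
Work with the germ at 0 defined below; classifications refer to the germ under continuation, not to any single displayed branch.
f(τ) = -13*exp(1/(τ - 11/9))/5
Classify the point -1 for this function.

The point is a regular point.

There is no denominator, hence no pole anywhere.
The essential point of exp(1/(τ - (11/9))) is 11/9, not -1.
So the germ continues analytically to -1.


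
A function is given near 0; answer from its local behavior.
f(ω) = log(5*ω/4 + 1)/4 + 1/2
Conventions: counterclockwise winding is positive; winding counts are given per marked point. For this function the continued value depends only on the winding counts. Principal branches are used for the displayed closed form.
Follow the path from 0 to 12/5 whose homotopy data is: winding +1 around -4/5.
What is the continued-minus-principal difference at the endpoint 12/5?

Continued minus principal equals (1/2)*pi*i.

The rational part is single-valued and drops out of the difference; each branch term changes only by its own monodromy.
(1/4)*log(1 - ω/(-4/5)): each positive loop around -4/5 adds 2*pi*i to the log, so winding +1 contributes (1/4)*(1)*2*pi*i = (1/2)*pi*i.
Summing the contributions at ω = 12/5 gives (1/2)*pi*i.


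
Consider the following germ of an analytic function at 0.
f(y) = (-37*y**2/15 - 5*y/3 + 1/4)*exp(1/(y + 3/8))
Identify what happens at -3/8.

The exponent 1/(y - (-3/8)) has a pole at -3/8, so exp(1/(y - (-3/8))) takes every nonzero value near it: an essential singularity (not a pole of any order).

The point is an essential singularity.


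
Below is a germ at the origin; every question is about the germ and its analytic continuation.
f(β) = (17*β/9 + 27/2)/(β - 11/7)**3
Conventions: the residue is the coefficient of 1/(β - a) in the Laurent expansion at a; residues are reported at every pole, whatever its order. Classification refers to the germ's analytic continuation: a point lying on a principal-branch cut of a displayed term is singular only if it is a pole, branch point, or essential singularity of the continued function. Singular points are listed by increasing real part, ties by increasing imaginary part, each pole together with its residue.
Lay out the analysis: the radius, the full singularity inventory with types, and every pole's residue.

Radius of convergence at 0: 11/7.
At 11/7: a pole of order 3; residue 0.

Denominator factor (β - 11/7)^3: pole of order 3 at 11/7, modulus 11/7.
The radius of convergence is the smallest modulus among the singular points: 11/7.
At the order-3 pole 11/7 set g(β) = (β - (11/7))^3*f(β) = 17*β/9 + 27/2.
Order-3 pole: residue = g''(a)/2; g''(11/7) = 0, so the residue is 0.


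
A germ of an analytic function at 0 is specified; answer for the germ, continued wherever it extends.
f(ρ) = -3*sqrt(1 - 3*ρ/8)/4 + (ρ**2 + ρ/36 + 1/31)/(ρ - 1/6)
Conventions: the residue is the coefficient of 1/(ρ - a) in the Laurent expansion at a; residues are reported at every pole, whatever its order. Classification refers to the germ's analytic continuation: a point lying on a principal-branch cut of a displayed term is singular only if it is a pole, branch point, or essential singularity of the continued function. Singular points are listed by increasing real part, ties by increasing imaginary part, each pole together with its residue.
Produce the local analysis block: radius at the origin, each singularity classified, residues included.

Denominator factor (ρ - 1/6): pole of order 1 at 1/6, modulus 1/6.
Branch term (-3/4)*sqrt(1 - ρ/(8/3)): its argument vanishes at ρ = 8/3, a square-root branch point, modulus 8/3.
The radius of convergence is the smallest modulus among the singular points: 1/6.
The branch term is analytic at 1/6 and contributes nothing to the residue; only the rational part matters.
At the order-1 pole 1/6 set g(ρ) = (ρ - (1/6))*(rational part) = ρ**2 + ρ/36 + 1/31.
Simple pole: residue = g(a) at a = 1/6, which is 433/6696.
List the singular points by increasing real part (a conjugate pair: the negative imaginary part first).

Radius of convergence at 0: 1/6.
At 1/6: a pole of order 1; residue 433/6696.
At 8/3: an algebraic (square-root) branch point.


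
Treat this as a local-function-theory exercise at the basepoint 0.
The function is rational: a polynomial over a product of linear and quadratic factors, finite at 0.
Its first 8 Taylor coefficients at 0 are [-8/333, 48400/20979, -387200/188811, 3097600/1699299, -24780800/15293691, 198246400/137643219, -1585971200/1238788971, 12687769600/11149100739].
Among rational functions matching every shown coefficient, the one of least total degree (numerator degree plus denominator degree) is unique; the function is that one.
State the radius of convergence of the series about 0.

No rational of total degree below 2 reproduces all 8 coefficients; solving the [1/1] Pade equations on them gives f(y) = (18*y/7 - 1/37)/(y + 9/8), whose expansion matches every shown term.
Denominator factor (y + 9/8): pole of order 1 at -9/8, modulus 9/8.
The radius of convergence is the smallest modulus among the singular points: 9/8.

The radius of convergence is 9/8.


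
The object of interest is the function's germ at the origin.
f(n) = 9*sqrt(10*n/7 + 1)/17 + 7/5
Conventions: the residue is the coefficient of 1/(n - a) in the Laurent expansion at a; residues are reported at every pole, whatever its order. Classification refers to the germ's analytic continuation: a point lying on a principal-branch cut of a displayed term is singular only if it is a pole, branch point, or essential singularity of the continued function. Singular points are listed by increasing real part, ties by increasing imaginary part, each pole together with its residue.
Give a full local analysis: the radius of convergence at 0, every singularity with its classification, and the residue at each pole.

Branch term (9/17)*sqrt(1 - n/(-7/10)): its argument vanishes at n = -7/10, a square-root branch point, modulus 7/10.
The radius of convergence is the smallest modulus among the singular points: 7/10.

Radius of convergence at 0: 7/10.
At -7/10: an algebraic (square-root) branch point.


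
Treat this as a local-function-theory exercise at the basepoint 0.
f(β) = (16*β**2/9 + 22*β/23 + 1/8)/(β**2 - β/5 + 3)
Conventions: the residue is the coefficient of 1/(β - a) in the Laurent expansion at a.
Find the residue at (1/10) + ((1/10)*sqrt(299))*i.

The factor β**2 - β/5 + 3 splits as (β - a)(β - a') with a = (1/10) + ((1/10)*sqrt(299))*i, a' = (1/10) - ((1/10)*sqrt(299))*i. At the order-1 pole a set g(β) = (β - a)*f(β) = [16*β**2/9 + 22*β/23 + 1/8] / (β - a').
Simple pole: residue = g(a) at a = (1/10) + ((1/10)*sqrt(299))*i, which is (679/1035) + ((210193/2475720)*sqrt(299))*i.

The residue is (679/1035) + ((210193/2475720)*sqrt(299))*i.


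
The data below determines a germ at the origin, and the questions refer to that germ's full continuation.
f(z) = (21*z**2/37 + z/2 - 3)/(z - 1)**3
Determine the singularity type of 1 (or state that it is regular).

The point is a pole of order 3.

The denominator factor z - 1 vanishes at 1 and appears to the power 3; the numerator there equals -143/74, nonzero, and no other factor vanishes.
Hence a pole whose order is the multiplicity, 3.


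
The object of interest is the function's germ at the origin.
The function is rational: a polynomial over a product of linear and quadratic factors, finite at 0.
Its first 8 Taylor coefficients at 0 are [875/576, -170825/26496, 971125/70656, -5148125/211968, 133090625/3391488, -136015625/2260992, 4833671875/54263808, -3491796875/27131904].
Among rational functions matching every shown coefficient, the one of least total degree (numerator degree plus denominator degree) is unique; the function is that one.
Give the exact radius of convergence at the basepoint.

No rational of total degree below 3 reproduces all 8 coefficients; solving the [1/2] Pade equations on them gives f(ρ) = (35/36 - 39*ρ/23)/(ρ + 4/5)**2, whose expansion matches every shown term.
Denominator factor (ρ + 4/5)^2: pole of order 2 at -4/5, modulus 4/5.
The radius of convergence is the smallest modulus among the singular points: 4/5.

The radius of convergence is 4/5.


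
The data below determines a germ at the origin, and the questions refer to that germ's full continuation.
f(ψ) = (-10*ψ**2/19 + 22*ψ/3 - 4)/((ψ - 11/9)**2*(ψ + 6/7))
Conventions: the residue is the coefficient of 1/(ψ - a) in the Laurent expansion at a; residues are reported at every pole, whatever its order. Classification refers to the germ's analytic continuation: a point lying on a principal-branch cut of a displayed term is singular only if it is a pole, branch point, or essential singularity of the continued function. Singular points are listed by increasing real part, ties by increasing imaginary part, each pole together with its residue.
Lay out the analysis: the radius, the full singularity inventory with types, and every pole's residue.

Denominator factor (ψ - 11/9)^2: pole of order 2 at 11/9, modulus 11/9.
Denominator factor (ψ + 6/7): pole of order 1 at -6/7, modulus 6/7.
The radius of convergence is the smallest modulus among the singular points: 6/7.
At the order-1 pole -6/7 set g(ψ) = (ψ - (-6/7))*f(ψ) = (-10*ψ**2/19 + 22*ψ/3 - 4)/(ψ - 11/9)**2.
Simple pole: residue = g(a) at a = -6/7, which is -804816/326059.
At the order-2 pole 11/9 set g(ψ) = (ψ - (11/9))^2*f(ψ) = (-10*ψ**2/19 + 22*ψ/3 - 4)/(ψ + 6/7).
Order-2 pole: residue = g'(a); g'(11/9) = 633206/326059, so the residue is 633206/326059.
List the singular points by increasing real part (a conjugate pair: the negative imaginary part first).

Radius of convergence at 0: 6/7.
At -6/7: a pole of order 1; residue -804816/326059.
At 11/9: a pole of order 2; residue 633206/326059.


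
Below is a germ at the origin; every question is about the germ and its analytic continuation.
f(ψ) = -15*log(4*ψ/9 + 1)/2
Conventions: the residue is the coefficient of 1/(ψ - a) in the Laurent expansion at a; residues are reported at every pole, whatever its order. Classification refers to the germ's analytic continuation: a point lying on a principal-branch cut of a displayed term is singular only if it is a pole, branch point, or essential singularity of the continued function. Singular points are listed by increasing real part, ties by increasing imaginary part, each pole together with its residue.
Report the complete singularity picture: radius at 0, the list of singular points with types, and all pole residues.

Radius of convergence at 0: 9/4.
At -9/4: a logarithmic branch point.

Branch term (-15/2)*log(1 - ψ/(-9/4)): its argument vanishes at ψ = -9/4, a logarithmic branch point, modulus 9/4.
The radius of convergence is the smallest modulus among the singular points: 9/4.


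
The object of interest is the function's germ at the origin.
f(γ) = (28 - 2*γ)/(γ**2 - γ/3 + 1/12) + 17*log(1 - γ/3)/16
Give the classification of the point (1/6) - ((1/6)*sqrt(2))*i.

The point is a pole of order 1.

The denominator factor γ**2 - γ/3 + 1/12 vanishes at (1/6) - ((1/6)*sqrt(2))*i and appears to the power 1; the numerator there equals (83/3) + ((1/3)*sqrt(2))*i, nonzero, and no other factor vanishes.
The branch terms are analytic at this point.
Hence a pole whose order is the multiplicity, 1.


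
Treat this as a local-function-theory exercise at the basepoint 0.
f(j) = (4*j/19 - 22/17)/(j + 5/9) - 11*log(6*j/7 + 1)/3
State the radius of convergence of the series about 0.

The radius of convergence is 5/9.

Denominator factor (j + 5/9): pole of order 1 at -5/9, modulus 5/9.
Branch term (-11/3)*log(1 - j/(-7/6)): its argument vanishes at j = -7/6, a logarithmic branch point, modulus 7/6.
The radius of convergence is the smallest modulus among the singular points: 5/9.


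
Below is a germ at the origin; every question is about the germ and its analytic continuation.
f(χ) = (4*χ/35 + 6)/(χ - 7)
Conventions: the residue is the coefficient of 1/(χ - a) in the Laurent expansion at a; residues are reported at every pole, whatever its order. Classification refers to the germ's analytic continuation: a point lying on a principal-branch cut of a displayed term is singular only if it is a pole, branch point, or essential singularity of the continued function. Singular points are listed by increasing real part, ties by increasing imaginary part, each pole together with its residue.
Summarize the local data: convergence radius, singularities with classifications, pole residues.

Denominator factor (χ - 7): pole of order 1 at 7, modulus 7.
The radius of convergence is the smallest modulus among the singular points: 7.
At the order-1 pole 7 set g(χ) = (χ - (7))*f(χ) = 4*χ/35 + 6.
Simple pole: residue = g(a) at a = 7, which is 34/5.

Radius of convergence at 0: 7.
At 7: a pole of order 1; residue 34/5.


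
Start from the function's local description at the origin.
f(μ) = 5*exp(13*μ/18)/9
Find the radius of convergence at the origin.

The radius of convergence is infinite.

The factor exp(13*μ/18) is entire and contributes no finite singular point.
The polynomial part has no poles.
No finite singular points: the Taylor series at 0 converges everywhere.


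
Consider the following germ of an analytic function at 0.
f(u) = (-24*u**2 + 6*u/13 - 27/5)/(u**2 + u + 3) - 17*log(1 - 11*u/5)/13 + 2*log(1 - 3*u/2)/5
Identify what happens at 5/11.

The point is a logarithmic branch point.

The term (-17/13)*log(1 - u/(5/11)) has argument 1 - 5/11/(5/11) = 0 at 5/11: a logarithmic (infinitely-sheeted) branch point; the remaining terms are analytic or single-valued there.


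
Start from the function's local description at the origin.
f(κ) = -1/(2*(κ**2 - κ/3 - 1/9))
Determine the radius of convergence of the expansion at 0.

The radius of convergence is -1/6 + (1/6)*sqrt(5).

Denominator factor (κ**2 - κ/3 - 1/9): discriminant 5/9, real irrational roots 1/6 + (1/6)*sqrt(5) and 1/6 - (1/6)*sqrt(5); poles of order 1, moduli 1/6 + (1/6)*sqrt(5) and -1/6 + (1/6)*sqrt(5).
The radius of convergence is the smallest modulus among the singular points: -1/6 + (1/6)*sqrt(5).


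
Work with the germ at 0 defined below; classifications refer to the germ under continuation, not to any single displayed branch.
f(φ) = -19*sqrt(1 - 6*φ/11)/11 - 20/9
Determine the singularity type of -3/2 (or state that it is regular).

There is no denominator, hence no pole anywhere.
Branch term sqrt(1 - φ/(11/6)): argument at -3/2 is 20/11, nonzero, so -3/2 is not its branch point (a point on a principal cut is still regular for the continued germ).
So the germ continues analytically to -3/2.

The point is a regular point.


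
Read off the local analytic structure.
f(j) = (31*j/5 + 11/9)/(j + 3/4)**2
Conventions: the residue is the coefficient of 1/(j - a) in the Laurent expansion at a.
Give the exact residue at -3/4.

At the order-2 pole -3/4 set g(j) = (j - (-3/4))^2*f(j) = 31*j/5 + 11/9.
Order-2 pole: residue = g'(a); g'(-3/4) = 31/5, so the residue is 31/5.

The residue is 31/5.


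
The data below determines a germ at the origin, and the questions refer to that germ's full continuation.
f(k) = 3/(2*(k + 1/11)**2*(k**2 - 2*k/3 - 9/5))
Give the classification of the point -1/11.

The point is a pole of order 2.

The denominator factor k + 1/11 vanishes at -1/11 and appears to the power 2; the numerator there equals 3/2, nonzero, and no other factor vanishes.
Hence a pole whose order is the multiplicity, 2.


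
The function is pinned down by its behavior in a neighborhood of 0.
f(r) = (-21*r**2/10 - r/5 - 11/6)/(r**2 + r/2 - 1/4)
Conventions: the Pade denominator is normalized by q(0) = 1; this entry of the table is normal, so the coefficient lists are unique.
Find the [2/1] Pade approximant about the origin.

The Pade approximant has numerator coefficients [22/3, -8972/1545, 183842/7725]; denominator coefficients [1, -1494/515].

Taylor coefficients needed (expand at 0): a_0 = 22/3, a_1 = 232/15, a_2 = 206/3, a_3 = 996/5.
Write the denominator as Q(r) = 1 + q1*r. Requiring Q*f - P = O(r^4) with deg P <= 2 kills the coefficients of r^3..r^3 in Q*f:
  r^3: a_3 + q1*a_2 = 0, i.e. 996/5 + (206/3)*q1 = 0.
Solving this linear system: q1 = -1494/515.
The numerator is Q*f truncated at degree 2: P0 = a_0 = 22/3; P1 = a_1 + q1*a_0 = -8972/1545; P2 = a_2 + q1*a_1 = 183842/7725.


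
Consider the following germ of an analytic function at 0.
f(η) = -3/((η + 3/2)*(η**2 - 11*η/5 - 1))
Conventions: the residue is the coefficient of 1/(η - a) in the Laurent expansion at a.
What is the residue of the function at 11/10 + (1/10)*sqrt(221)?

The factor η**2 - 11*η/5 - 1 splits as (η - a)(η - a') with a = 11/10 + (1/10)*sqrt(221), a' = 11/10 - (1/10)*sqrt(221). At the order-1 pole a set g(η) = (η - a)*f(η) = [-3/(η + 3/2)] / (η - a').
Simple pole: residue = g(a) at a = 11/10 + (1/10)*sqrt(221), which is 30/91 - (60/1547)*sqrt(221).

The residue is 30/91 - (60/1547)*sqrt(221).


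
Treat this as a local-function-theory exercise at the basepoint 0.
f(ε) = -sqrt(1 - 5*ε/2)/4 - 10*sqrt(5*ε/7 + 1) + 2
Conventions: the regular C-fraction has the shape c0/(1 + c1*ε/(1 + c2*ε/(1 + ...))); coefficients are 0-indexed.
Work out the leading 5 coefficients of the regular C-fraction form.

Taylor coefficients (expand at 0): a_0 = -33/4, a_1 = -365/112, a_2 = 5225/6272, a_3 = 2875/175616, a_4 = 9503125/19668992.
c0 = a_0 = -33/4. Peel one level at a time: if S = 1 + c*ε/S' with S'(0) = 1, then c is the ε-coefficient of S and S' = c*ε/(S - 1).
S_1 = c0/f = 1 + (-365/924)*ε + (438875/1707552)*ε^2 + ...; c1 = -365/924.
S_2 = c1*ε/(S_1 - 1) = 1 + (87775/134904)*ε + (1175975/16711744)*ε^2 + ...; c2 = 87775/134904.
S_3 = c2*ε/(S_2 - 1) = 1 + (-1552287/14352968)*ε + (-9501356469/38657851456)*ε^2 + ...; c3 = -1552287/14352968.
S_4 = c3*ε/(S_3 - 1) = 1 + (-21018152189/9248620024)*ε + ...; c4 = -21018152189/9248620024.

The regular C-fraction coefficients are [-33/4, -365/924, 87775/134904, -1552287/14352968, -21018152189/9248620024].


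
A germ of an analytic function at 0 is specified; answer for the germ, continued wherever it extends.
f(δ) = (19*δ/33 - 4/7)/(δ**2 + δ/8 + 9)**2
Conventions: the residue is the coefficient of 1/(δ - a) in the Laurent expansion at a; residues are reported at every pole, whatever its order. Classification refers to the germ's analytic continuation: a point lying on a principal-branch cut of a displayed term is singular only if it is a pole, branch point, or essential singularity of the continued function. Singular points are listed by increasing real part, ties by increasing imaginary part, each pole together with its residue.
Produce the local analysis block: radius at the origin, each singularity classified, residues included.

Denominator factor (δ**2 + δ/8 + 9)^2: discriminant -2303/64, complex-conjugate roots (-1/16) + ((7/16)*sqrt(47))*i and (-1/16) - ((7/16)*sqrt(47))*i; poles of order 2, moduli 3 and 3.
The radius of convergence is the smallest modulus among the singular points: 3.
The factor δ**2 + δ/8 + 9 splits as (δ - a)(δ - a') with a = (-1/16) - ((7/16)*sqrt(47))*i, a' = (-1/16) + ((7/16)*sqrt(47))*i. At the order-2 pole a set g(δ) = (δ - a)^2*f(δ) = [19*δ/33 - 4/7] / (δ - a')^2.
Order-2 pole: residue = g'(a); g'((-1/16) - ((7/16)*sqrt(47))*i) = -((143680/175025697)*sqrt(47))*i, so the residue is -((143680/175025697)*sqrt(47))*i.
The factor δ**2 + δ/8 + 9 splits as (δ - a)(δ - a') with a = (-1/16) + ((7/16)*sqrt(47))*i, a' = (-1/16) - ((7/16)*sqrt(47))*i. At the order-2 pole a set g(δ) = (δ - a)^2*f(δ) = [19*δ/33 - 4/7] / (δ - a')^2.
Order-2 pole: residue = g'(a); g'((-1/16) + ((7/16)*sqrt(47))*i) = ((143680/175025697)*sqrt(47))*i, so the residue is ((143680/175025697)*sqrt(47))*i.
List the singular points by increasing real part (a conjugate pair: the negative imaginary part first).

Radius of convergence at 0: 3.
At (-1/16) - ((7/16)*sqrt(47))*i: a pole of order 2; residue -((143680/175025697)*sqrt(47))*i.
At (-1/16) + ((7/16)*sqrt(47))*i: a pole of order 2; residue ((143680/175025697)*sqrt(47))*i.


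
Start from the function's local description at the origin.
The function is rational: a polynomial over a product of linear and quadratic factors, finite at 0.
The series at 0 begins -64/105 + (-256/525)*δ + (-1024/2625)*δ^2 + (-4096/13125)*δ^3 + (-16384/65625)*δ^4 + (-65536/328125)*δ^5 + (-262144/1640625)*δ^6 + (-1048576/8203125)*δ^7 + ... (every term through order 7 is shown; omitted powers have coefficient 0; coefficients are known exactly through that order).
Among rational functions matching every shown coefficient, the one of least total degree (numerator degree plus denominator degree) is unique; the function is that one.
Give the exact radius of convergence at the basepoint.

The radius of convergence is 5/4.

No rational of total degree below 1 reproduces all 8 coefficients; solving the [0/1] Pade equations on them gives f(δ) = 16/(21*(δ - 5/4)), whose expansion matches every shown term.
Denominator factor (δ - 5/4): pole of order 1 at 5/4, modulus 5/4.
The radius of convergence is the smallest modulus among the singular points: 5/4.


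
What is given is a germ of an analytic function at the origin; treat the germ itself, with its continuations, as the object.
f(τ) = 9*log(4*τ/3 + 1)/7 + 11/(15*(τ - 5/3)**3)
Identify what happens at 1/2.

Denominator factors: τ - 5/3 = -7/6 at τ = 1/2 — none vanishes.
Branch term log(1 - τ/(-3/4)): argument at 1/2 is 5/3, nonzero, so 1/2 is not its branch point (a point on a principal cut is still regular for the continued germ).
So the germ continues analytically to 1/2.

The point is a regular point.


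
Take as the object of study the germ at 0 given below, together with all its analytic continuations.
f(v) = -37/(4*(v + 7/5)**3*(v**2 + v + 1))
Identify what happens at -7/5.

The point is a pole of order 3.

The denominator factor v + 7/5 vanishes at -7/5 and appears to the power 3; the numerator there equals -37/4, nonzero, and no other factor vanishes.
Hence a pole whose order is the multiplicity, 3.


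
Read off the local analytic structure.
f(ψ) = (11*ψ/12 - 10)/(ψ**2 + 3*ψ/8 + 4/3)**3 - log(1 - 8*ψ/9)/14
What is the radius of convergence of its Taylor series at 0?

Denominator factor (ψ**2 + 3*ψ/8 + 4/3)^3: discriminant -997/192, complex-conjugate roots (-3/16) + ((1/48)*sqrt(2991))*i and (-3/16) - ((1/48)*sqrt(2991))*i; poles of order 3, moduli (2/3)*sqrt(3) and (2/3)*sqrt(3).
Branch term (-1/14)*log(1 - ψ/(9/8)): its argument vanishes at ψ = 9/8, a logarithmic branch point, modulus 9/8.
The radius of convergence is the smallest modulus among the singular points: 9/8.

The radius of convergence is 9/8.


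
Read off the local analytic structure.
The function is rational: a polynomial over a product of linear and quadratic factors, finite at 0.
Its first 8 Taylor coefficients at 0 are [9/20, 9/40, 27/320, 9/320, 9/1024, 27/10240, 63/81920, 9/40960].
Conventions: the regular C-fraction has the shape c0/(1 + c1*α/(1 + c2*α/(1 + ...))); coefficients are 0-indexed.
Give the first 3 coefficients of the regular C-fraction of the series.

The regular C-fraction coefficients are [9/20, -1/2, 1/8].

Taylor coefficients (read off): a_0 = 9/20, a_1 = 9/40, a_2 = 27/320.
c0 = a_0 = 9/20. Peel one level at a time: if S = 1 + c*α/S' with S'(0) = 1, then c is the α-coefficient of S and S' = c*α/(S - 1).
S_1 = c0/f = 1 + (-1/2)*α + (1/16)*α^2 + ...; c1 = -1/2.
S_2 = c1*α/(S_1 - 1) = 1 + (1/8)*α + ...; c2 = 1/8.


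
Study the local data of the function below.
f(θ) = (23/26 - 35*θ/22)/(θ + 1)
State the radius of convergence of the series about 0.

The radius of convergence is 1.

Denominator factor (θ + 1): pole of order 1 at -1, modulus 1.
The radius of convergence is the smallest modulus among the singular points: 1.


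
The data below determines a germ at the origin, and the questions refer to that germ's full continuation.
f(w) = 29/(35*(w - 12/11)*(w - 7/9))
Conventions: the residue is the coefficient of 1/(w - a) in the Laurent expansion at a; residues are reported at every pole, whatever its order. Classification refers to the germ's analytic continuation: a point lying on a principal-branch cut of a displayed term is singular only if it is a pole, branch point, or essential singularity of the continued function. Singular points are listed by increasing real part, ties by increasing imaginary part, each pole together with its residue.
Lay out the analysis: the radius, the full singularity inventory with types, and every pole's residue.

Radius of convergence at 0: 7/9.
At 7/9: a pole of order 1; residue -2871/1085.
At 12/11: a pole of order 1; residue 2871/1085.

Denominator factor (w - 12/11): pole of order 1 at 12/11, modulus 12/11.
Denominator factor (w - 7/9): pole of order 1 at 7/9, modulus 7/9.
The radius of convergence is the smallest modulus among the singular points: 7/9.
At the order-1 pole 7/9 set g(w) = (w - (7/9))*f(w) = 29/(35*(w - 12/11)).
Simple pole: residue = g(a) at a = 7/9, which is -2871/1085.
At the order-1 pole 12/11 set g(w) = (w - (12/11))*f(w) = 29/(35*(w - 7/9)).
Simple pole: residue = g(a) at a = 12/11, which is 2871/1085.
List the singular points by increasing real part (a conjugate pair: the negative imaginary part first).


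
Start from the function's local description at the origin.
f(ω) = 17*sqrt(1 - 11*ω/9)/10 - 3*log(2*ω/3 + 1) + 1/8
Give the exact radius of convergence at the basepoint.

The radius of convergence is 9/11.

Branch term (17/10)*sqrt(1 - ω/(9/11)): its argument vanishes at ω = 9/11, a square-root branch point, modulus 9/11.
Branch term (-3)*log(1 - ω/(-3/2)): its argument vanishes at ω = -3/2, a logarithmic branch point, modulus 3/2.
The radius of convergence is the smallest modulus among the singular points: 9/11.


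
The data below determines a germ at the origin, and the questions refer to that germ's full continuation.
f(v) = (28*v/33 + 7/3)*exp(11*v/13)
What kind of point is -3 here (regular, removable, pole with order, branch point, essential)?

There is no denominator, hence no pole anywhere.
The factor exp(11*v/13) is entire.
So the germ continues analytically to -3.

The point is a regular point.


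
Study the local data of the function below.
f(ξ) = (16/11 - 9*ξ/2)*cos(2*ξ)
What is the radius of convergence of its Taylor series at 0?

The radius of convergence is infinite.

The factor cos(2*ξ) is entire and contributes no finite singular point.
The polynomial part has no poles.
No finite singular points: the Taylor series at 0 converges everywhere.


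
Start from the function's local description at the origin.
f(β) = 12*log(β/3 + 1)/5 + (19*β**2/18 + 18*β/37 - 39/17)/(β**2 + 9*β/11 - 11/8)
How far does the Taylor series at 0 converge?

Denominator factor (β**2 + 9*β/11 - 11/8): discriminant 1493/242, real irrational roots -9/22 + (1/44)*sqrt(2986) and -9/22 - (1/44)*sqrt(2986); poles of order 1, moduli -9/22 + (1/44)*sqrt(2986) and 9/22 + (1/44)*sqrt(2986).
Branch term (12/5)*log(1 - β/(-3)): its argument vanishes at β = -3, a logarithmic branch point, modulus 3.
The radius of convergence is the smallest modulus among the singular points: -9/22 + (1/44)*sqrt(2986).

The radius of convergence is -9/22 + (1/44)*sqrt(2986).


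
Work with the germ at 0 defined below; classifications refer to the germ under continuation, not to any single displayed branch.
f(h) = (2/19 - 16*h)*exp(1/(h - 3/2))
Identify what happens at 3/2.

The exponent 1/(h - (3/2)) has a pole at 3/2, so exp(1/(h - (3/2))) takes every nonzero value near it: an essential singularity (not a pole of any order).

The point is an essential singularity.


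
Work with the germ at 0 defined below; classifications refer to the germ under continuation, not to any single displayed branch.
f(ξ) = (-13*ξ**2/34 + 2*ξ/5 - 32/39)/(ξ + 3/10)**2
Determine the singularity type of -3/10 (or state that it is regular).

The denominator factor ξ + 3/10 vanishes at -3/10 and appears to the power 2; the numerator there equals -5171/5304, nonzero, and no other factor vanishes.
Hence a pole whose order is the multiplicity, 2.

The point is a pole of order 2.


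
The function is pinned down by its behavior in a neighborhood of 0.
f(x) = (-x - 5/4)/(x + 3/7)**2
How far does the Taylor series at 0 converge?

Denominator factor (x + 3/7)^2: pole of order 2 at -3/7, modulus 3/7.
The radius of convergence is the smallest modulus among the singular points: 3/7.

The radius of convergence is 3/7.


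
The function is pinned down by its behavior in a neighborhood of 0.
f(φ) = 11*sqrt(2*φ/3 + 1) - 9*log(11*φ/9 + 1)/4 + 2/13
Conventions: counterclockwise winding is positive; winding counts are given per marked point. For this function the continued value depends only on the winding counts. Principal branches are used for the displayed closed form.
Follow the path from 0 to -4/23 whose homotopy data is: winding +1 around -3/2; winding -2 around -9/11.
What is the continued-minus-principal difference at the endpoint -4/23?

Continued minus principal equals (-(22/69)*sqrt(4209)) + ((9)*pi)*i.

The rational part is single-valued and drops out of the difference; each branch term changes only by its own monodromy.
(11)*sqrt(1 - φ/(-3/2)): winding +1 is odd, the square root flips sign, contributing -2*(11)*sqrt(1 - (-4/23)/(-3/2)) = -2*(11)*sqrt(61/69) = -(22/69)*sqrt(4209).
(-9/4)*log(1 - φ/(-9/11)): each positive loop around -9/11 adds 2*pi*i to the log, so winding -2 contributes (-9/4)*(-2)*2*pi*i = (9)*pi*i.
Summing the contributions at φ = -4/23 gives (-(22/69)*sqrt(4209)) + ((9)*pi)*i.


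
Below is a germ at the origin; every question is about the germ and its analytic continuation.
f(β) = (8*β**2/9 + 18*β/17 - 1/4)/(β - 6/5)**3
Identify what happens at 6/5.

The point is a pole of order 3.

The denominator factor β - 6/5 vanishes at 6/5 and appears to the power 3; the numerator there equals 3911/1700, nonzero, and no other factor vanishes.
Hence a pole whose order is the multiplicity, 3.


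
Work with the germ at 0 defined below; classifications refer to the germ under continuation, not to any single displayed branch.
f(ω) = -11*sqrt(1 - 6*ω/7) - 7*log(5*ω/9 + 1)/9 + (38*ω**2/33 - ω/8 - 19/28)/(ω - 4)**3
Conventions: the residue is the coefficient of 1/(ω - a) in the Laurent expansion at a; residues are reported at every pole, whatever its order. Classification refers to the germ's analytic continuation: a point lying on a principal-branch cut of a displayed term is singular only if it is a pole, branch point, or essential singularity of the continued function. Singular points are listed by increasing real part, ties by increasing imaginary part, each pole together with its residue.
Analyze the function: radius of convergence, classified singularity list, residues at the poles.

Radius of convergence at 0: 7/6.
At -9/5: a logarithmic branch point.
At 7/6: an algebraic (square-root) branch point.
At 4: a pole of order 3; residue 38/33.

Denominator factor (ω - 4)^3: pole of order 3 at 4, modulus 4.
Branch term (-7/9)*log(1 - ω/(-9/5)): its argument vanishes at ω = -9/5, a logarithmic branch point, modulus 9/5.
Branch term (-11)*sqrt(1 - ω/(7/6)): its argument vanishes at ω = 7/6, a square-root branch point, modulus 7/6.
The radius of convergence is the smallest modulus among the singular points: 7/6.
The branch terms are analytic at 4 and contribute nothing to the residue; only the rational part matters.
At the order-3 pole 4 set g(ω) = (ω - (4))^3*(rational part) = 38*ω**2/33 - ω/8 - 19/28.
Order-3 pole: residue = g''(a)/2; g''(4) = 76/33, so the residue is 38/33.
List the singular points by increasing real part (a conjugate pair: the negative imaginary part first).


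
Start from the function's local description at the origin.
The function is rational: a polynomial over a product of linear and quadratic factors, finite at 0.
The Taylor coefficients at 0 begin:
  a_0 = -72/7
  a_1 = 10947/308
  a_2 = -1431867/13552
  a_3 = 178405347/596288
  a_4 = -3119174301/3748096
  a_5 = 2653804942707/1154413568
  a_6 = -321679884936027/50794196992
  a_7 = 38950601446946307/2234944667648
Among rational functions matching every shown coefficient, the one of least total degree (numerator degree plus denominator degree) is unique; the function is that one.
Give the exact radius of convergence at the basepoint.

No rational of total degree below 3 reproduces all 8 coefficients; solving the [1/2] Pade equations on them gives f(r) = (-37*r/28 - 24/7)/((r + 4/11)*(r + 11/12)), whose expansion matches every shown term.
Denominator factor (r + 11/12): pole of order 1 at -11/12, modulus 11/12.
Denominator factor (r + 4/11): pole of order 1 at -4/11, modulus 4/11.
The radius of convergence is the smallest modulus among the singular points: 4/11.

The radius of convergence is 4/11.
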